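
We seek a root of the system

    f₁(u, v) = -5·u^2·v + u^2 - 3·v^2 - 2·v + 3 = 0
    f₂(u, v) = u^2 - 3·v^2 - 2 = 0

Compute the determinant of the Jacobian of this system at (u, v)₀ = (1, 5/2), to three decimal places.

389.000

J = [[-10·u·v + 2·u, -5·u^2 - 6·v - 2], [2·u, -6·v]].
At the point, J = [[-23.000, -22.000], [2.000, -15.000]].
det J = 389.000.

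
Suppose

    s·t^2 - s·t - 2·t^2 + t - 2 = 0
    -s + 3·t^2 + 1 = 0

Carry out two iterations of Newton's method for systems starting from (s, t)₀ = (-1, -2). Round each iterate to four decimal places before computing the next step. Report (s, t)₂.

At (-1, -2): F = (-18.0000, 14.0000).
Jacobian J = [[t^2 - t, 2·s·t - s - 4·t + 1], [-1, 6·t]].
At the point, J = [[6.0000, 14.0000], [-1.0000, -12.0000]] (det J = -58.0000).
Solving J·Δ = −F gives Δ = (0.3448, 1.1379).
Then the next iterate is (s, t)₁ = (-0.6552, -0.8621).
Round to (-0.6552, -0.8621) and repeat: F = (-5.400336, 3.884849), J = [[1.605316, 6.233296], [-1.0000, -5.1726]].
Δ = (1.7960, 0.4038), so (s, t)₂ = (1.1408, -0.4583).

(1.1408, -0.4583)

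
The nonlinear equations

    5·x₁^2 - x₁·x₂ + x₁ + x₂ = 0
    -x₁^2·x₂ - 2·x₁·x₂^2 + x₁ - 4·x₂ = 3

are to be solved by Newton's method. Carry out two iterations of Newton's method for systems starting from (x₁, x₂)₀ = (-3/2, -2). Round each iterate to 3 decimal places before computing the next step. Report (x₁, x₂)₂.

At (-3/2, -2): F = (4.750, 20.000).
Jacobian J = [[10·x₁ - x₂ + 1, -x₁ + 1], [-2·x₁·x₂ - 2·x₂^2 + 1, -x₁^2 - 4·x₁·x₂ - 4]].
At the point, J = [[-12.000, 2.500], [-13.000, -18.250]] (det J = 251.500).
Solving J·Δ = −F gives Δ = (0.543, 0.709).
Then the next iterate is (x₁, x₂)₁ = (-0.957, -1.291).
Round to (-0.957, -1.291) and repeat: F = (1.09576, 5.57939), J = [[-7.279, 1.957], [-4.80434, -9.85780]].
Δ = (0.268, 0.436), so (x₁, x₂)₂ = (-0.689, -0.855).

(-0.689, -0.855)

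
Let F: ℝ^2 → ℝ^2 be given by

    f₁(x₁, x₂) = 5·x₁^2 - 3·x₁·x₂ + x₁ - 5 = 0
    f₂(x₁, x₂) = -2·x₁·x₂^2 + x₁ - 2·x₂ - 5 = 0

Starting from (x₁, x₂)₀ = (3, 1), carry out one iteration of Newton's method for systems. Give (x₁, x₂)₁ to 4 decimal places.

(1.5885, 0.3865)

At (3, 1): F = (34.0000, -10.0000).
Jacobian J = [[10·x₁ - 3·x₂ + 1, -3·x₁], [-2·x₂^2 + 1, -4·x₁·x₂ - 2]].
At the point, J = [[28.0000, -9.0000], [-1.0000, -14.0000]] (det J = -401.0000).
Solving J·Δ = −F gives Δ = (-1.4115, -0.6135).
Then the next iterate is (x₁, x₂)₁ = (1.5885, 0.3865).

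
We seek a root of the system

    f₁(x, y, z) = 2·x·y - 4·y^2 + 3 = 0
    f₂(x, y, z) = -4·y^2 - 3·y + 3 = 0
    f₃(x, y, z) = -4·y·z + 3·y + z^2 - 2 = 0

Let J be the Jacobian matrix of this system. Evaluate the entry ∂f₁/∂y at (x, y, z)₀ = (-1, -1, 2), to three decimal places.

6.000

∂f₁/∂y = 2·x - 8·y.
At (-1, -1, 2) this is 6.000.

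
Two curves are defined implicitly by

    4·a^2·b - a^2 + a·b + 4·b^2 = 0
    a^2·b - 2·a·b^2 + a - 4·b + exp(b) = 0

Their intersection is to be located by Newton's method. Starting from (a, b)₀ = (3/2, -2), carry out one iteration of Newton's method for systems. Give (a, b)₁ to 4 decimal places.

At (3/2, -2): F = (-7.2500, -6.864665).
Jacobian J = [[8·a·b - 2·a + b, 4·a^2 + a + 8·b], [2·a·b - 2·b^2 + 1, a^2 - 4·a·b + exp(b) - 4]].
At the point, J = [[-29.0000, -5.5000], [-13.0000, 10.385335]] (det J = -372.674723).
Solving J·Δ = −F gives Δ = (-0.3033, 0.2813).
Then the next iterate is (a, b)₁ = (1.1967, -1.7187).

(1.1967, -1.7187)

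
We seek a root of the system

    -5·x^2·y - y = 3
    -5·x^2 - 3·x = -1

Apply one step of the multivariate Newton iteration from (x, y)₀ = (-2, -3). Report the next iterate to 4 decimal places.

(-1.2353, -2.3277)

At (-2, -3): F = (60.0000, -13.0000).
Jacobian J = [[-10·x·y, -5·x^2 - 1], [-10·x - 3, 0]].
At the point, J = [[-60.0000, -21.0000], [17.0000, 0.0000]] (det J = 357.0000).
Solving J·Δ = −F gives Δ = (0.7647, 0.6723).
Then the next iterate is (x, y)₁ = (-1.2353, -2.3277).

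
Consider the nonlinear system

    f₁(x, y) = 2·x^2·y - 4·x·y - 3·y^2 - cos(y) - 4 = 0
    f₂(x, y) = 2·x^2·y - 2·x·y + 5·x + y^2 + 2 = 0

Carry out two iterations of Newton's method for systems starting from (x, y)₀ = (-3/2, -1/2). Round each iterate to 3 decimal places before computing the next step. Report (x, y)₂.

(-1.183, 0.949)

At (-3/2, -1/2): F = (-10.87758, -9.000).
Jacobian J = [[4·x·y - 4·y, 2·x^2 - 4·x - 6·y + sin(y)], [4·x·y - 2·y + 5, 2·x^2 - 2·x + 2·y]].
At the point, J = [[5.000, 13.02057], [9.000, 6.500]] (det J = -84.68517).
Solving J·Δ = −F gives Δ = (0.549, 0.625).
Then the next iterate is (x, y)₁ = (-0.951, 0.125).
Round to (-0.951, 0.125) and repeat: F = (-4.33747, -2.27552), J = [[-0.97550, 4.98748], [4.27450, 3.96080]].
Δ = (-0.232, 0.824), so (x, y)₂ = (-1.183, 0.949).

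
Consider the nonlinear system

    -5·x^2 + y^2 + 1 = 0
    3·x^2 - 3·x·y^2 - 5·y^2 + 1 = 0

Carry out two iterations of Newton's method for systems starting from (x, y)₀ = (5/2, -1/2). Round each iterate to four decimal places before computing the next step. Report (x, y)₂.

At (5/2, -1/2): F = (-30.0000, 16.6250).
Jacobian J = [[-10·x, 2·y], [6·x - 3·y^2, -6·x·y - 10·y]].
At the point, J = [[-25.0000, -1.0000], [14.2500, 12.5000]] (det J = -298.2500).
Solving J·Δ = −F gives Δ = (-1.2016, 0.0398).
Then the next iterate is (x, y)₁ = (1.2984, -0.4602).
Round to (1.2984, -0.4602) and repeat: F = (-7.217429, 4.173666), J = [[-12.9840, -0.9204], [7.155048, 8.187142]].
Δ = (-0.5541, -0.0256), so (x, y)₂ = (0.7443, -0.4858).

(0.7443, -0.4858)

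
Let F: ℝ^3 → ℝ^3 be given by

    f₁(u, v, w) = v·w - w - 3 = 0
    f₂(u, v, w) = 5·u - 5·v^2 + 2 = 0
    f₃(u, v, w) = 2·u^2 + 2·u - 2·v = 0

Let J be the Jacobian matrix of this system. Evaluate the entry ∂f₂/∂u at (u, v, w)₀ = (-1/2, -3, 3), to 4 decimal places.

5.0000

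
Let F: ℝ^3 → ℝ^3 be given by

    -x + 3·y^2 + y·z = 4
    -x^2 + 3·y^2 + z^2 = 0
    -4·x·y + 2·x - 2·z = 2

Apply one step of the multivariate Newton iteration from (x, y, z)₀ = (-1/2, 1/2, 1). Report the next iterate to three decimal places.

At (-1/2, 1/2, 1): F = (-2.250, 1.500, -4.000).
Jacobian J = [[-1, 6·y + z, y], [-2·x, 6·y, 2·z], [-4·y + 2, -4·x, -2]].
At the point, J = [[-1.000, 4.000, 0.500], [1.000, 3.000, 2.000], [0.000, 2.000, -2.000]] (det J = 19.000).
Solving J·Δ = −F gives Δ = (-0.526, 0.605, -1.395).
Then the next iterate is (x, y, z)₁ = (-1.026, 1.105, -0.395).

(-1.026, 1.105, -0.395)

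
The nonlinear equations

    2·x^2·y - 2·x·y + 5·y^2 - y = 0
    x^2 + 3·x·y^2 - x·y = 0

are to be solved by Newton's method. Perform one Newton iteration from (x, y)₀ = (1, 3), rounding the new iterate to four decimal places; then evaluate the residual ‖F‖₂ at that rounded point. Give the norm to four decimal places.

At (1, 3): F = (42.0000, 25.0000).
Jacobian J = [[4·x·y - 2·y, 2·x^2 - 2·x + 10·y - 1], [2·x + 3·y^2 - y, 6·x·y - x]].
At the point, J = [[6.0000, 29.0000], [26.0000, 17.0000]] (det J = -652.0000).
Solving J·Δ = −F gives Δ = (-0.0169, -1.4448).
Then the next iterate is (x, y)₁ = (0.9831, 1.5552).
Re-evaluating at (0.9831, 1.5552): F = (10.486358, 6.570884), so ‖F‖₂ = 12.3750.

12.3750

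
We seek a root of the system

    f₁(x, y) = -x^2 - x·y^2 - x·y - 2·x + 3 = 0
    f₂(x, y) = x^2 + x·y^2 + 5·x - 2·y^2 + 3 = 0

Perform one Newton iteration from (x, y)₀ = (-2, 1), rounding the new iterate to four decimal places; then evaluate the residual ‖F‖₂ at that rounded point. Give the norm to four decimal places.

At (-2, 1): F = (7.0000, -7.0000).
Jacobian J = [[-2·x - y^2 - y - 2, -2·x·y - x], [2·x + y^2 + 5, 2·x·y - 4·y]].
At the point, J = [[0.0000, 6.0000], [2.0000, -8.0000]] (det J = -12.0000).
Solving J·Δ = −F gives Δ = (-1.1667, -1.1667).
Then the next iterate is (x, y)₁ = (-3.1667, -0.1667).
Re-evaluating at (-3.1667, -0.1667): F = (-1.134479, -2.949088), so ‖F‖₂ = 3.1598.

3.1598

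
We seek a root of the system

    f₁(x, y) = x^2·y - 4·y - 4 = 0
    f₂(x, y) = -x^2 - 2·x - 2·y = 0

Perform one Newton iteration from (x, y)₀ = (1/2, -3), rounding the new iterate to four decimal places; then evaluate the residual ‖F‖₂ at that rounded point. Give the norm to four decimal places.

At (1/2, -3): F = (7.2500, 4.7500).
Jacobian J = [[2·x·y, x^2 - 4], [-2·x - 2, -2]].
At the point, J = [[-3.0000, -3.7500], [-3.0000, -2.0000]] (det J = -5.2500).
Solving J·Δ = −F gives Δ = (0.6310, 1.4286).
Then the next iterate is (x, y)₁ = (1.1310, -1.5714).
Re-evaluating at (1.1310, -1.5714): F = (0.275526, -0.398361), so ‖F‖₂ = 0.4844.

0.4844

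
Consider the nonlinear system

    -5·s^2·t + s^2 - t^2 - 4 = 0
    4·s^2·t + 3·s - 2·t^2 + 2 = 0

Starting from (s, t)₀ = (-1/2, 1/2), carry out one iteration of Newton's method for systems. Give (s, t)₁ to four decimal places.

(-8.1667, -6.6667)

At (-1/2, 1/2): F = (-4.6250, 0.5000).
Jacobian J = [[-10·s·t + 2·s, -5·s^2 - 2·t], [8·s·t + 3, 4·s^2 - 4·t]].
At the point, J = [[1.5000, -2.2500], [1.0000, -1.0000]] (det J = 0.7500).
Solving J·Δ = −F gives Δ = (-7.6667, -7.1667).
Then the next iterate is (s, t)₁ = (-8.1667, -6.6667).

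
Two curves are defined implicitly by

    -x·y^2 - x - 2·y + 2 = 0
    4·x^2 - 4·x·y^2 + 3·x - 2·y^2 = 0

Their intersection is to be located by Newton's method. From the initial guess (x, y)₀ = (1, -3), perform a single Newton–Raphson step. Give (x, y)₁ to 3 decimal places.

At (1, -3): F = (-2.000, -47.000).
Jacobian J = [[-y^2 - 1, -2·x·y - 2], [8·x - 4·y^2 + 3, -8·x·y - 4·y]].
At the point, J = [[-10.000, 4.000], [-25.000, 36.000]] (det J = -260.000).
Solving J·Δ = −F gives Δ = (0.446, 1.615).
Then the next iterate is (x, y)₁ = (1.446, -1.385).

(1.446, -1.385)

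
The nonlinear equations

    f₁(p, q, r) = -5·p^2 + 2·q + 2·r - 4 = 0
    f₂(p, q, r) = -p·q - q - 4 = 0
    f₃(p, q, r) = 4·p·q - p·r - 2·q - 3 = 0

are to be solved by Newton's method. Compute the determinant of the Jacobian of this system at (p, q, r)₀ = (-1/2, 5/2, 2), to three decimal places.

29.250

J = [[-10·p, 2, 2], [-q, -p - 1, 0], [4·q - r, 4·p - 2, -p]].
At the point, J = [[5.000, 2.000, 2.000], [-2.500, -0.500, 0.000], [8.000, -4.000, 0.500]].
det J = 29.250.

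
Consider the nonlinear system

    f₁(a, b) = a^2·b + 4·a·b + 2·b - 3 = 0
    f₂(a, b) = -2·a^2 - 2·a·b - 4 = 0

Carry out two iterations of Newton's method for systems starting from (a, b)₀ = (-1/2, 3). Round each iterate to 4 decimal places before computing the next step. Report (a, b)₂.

(-0.4014, 5.3971)

At (-1/2, 3): F = (-2.2500, -1.5000).
Jacobian J = [[2·a·b + 4·b, a^2 + 4·a + 2], [-4·a - 2·b, -2·a]].
At the point, J = [[9.0000, 0.2500], [-4.0000, 1.0000]] (det J = 10.0000).
Solving J·Δ = −F gives Δ = (0.1875, 2.2500).
Then the next iterate is (a, b)₁ = (-0.3125, 5.2500).
Round to (-0.3125, 5.2500) and repeat: F = (1.450195, -0.914062), J = [[17.718750, 0.847656], [-9.2500, 0.6250]].
Δ = (-0.0889, 0.1471), so (a, b)₂ = (-0.4014, 5.3971).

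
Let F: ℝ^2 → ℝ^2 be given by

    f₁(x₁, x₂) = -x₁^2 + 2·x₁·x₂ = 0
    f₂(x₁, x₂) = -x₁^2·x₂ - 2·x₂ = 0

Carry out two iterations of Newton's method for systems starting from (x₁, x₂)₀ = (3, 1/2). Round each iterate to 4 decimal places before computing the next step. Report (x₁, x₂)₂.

At (3, 1/2): F = (-6.0000, -5.5000).
Jacobian J = [[-2·x₁ + 2·x₂, 2·x₁], [-2·x₁·x₂, -x₁^2 - 2]].
At the point, J = [[-5.0000, 6.0000], [-3.0000, -11.0000]] (det J = 73.0000).
Solving J·Δ = −F gives Δ = (-1.3562, -0.1301).
Then the next iterate is (x₁, x₂)₁ = (1.6438, 0.3699).
Round to (1.6438, 0.3699) and repeat: F = (-1.485995, -1.739299), J = [[-2.5478, 3.2876], [-1.216083, -4.702078]].
Δ = (-0.7952, -0.1642), so (x₁, x₂)₂ = (0.8486, 0.2057).

(0.8486, 0.2057)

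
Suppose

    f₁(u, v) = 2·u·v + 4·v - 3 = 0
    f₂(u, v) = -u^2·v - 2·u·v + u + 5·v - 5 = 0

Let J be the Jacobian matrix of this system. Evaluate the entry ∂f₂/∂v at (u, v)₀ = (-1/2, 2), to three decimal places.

5.750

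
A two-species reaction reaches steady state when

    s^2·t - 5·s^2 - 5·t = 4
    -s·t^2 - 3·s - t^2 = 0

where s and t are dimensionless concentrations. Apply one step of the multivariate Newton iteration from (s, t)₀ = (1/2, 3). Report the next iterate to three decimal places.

At (1/2, 3): F = (-19.500, -15.000).
Jacobian J = [[2·s·t - 10·s, s^2 - 5], [-t^2 - 3, -2·s·t - 2·t]].
At the point, J = [[-2.000, -4.750], [-12.000, -9.000]] (det J = -39.000).
Solving J·Δ = −F gives Δ = (2.673, -5.231).
Then the next iterate is (s, t)₁ = (3.173, -2.231).

(3.173, -2.231)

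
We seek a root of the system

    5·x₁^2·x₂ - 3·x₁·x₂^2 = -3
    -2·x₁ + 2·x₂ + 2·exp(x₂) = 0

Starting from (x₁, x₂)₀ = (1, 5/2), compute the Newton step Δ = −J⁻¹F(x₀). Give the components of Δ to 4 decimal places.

(-1.2983, -1.1364)

At (1, 5/2): F = (-3.2500, 27.364988).
Jacobian J = [[10·x₁·x₂ - 3·x₂^2, 5·x₁^2 - 6·x₁·x₂], [-2, 2·exp(x₂) + 2]].
At the point, J = [[6.2500, -10.0000], [-2.0000, 26.364988]] (det J = 144.781175).
Solving J·Δ = −F gives Δ = (-1.2983, -1.1364).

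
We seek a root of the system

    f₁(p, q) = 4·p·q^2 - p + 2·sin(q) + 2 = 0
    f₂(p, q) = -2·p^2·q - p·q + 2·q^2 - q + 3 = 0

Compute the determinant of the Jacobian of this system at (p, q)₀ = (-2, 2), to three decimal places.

J = [[4·q^2 - 1, 8·p·q + 2·cos(q)], [-4·p·q - q, -2·p^2 - p + 4·q - 1]].
At the point, J = [[15.000, -32.83229], [14.000, 1.000]].
det J = 474.652.

474.652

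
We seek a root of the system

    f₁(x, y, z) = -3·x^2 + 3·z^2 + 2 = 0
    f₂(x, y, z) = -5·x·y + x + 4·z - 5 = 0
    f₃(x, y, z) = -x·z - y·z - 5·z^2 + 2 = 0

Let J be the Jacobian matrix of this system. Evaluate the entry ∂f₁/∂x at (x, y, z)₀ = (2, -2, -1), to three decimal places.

-12.000

∂f₁/∂x = -6·x.
At (2, -2, -1) this is -12.000.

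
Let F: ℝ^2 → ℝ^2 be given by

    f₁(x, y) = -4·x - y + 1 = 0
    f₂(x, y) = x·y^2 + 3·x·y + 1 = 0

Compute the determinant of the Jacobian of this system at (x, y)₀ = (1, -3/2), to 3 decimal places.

J = [[-4, -1], [y^2 + 3·y, 2·x·y + 3·x]].
At the point, J = [[-4.000, -1.000], [-2.250, 0.000]].
det J = -2.250.

-2.250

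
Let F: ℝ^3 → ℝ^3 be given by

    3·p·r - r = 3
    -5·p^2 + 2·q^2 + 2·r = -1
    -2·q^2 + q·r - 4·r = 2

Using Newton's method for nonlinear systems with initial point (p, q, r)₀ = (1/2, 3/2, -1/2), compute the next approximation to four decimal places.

(-0.1071, -1.1071, 4.1786)

At (1/2, 3/2, -1/2): F = (-3.2500, 3.2500, -5.2500).
Jacobian J = [[3·r, 0, 3·p - 1], [-10·p, 4·q, 2], [0, -4·q + r, q - 4]].
At the point, J = [[-1.5000, 0.0000, 0.5000], [-5.0000, 6.0000, 2.0000], [0.0000, -6.5000, -2.5000]] (det J = 19.2500).
Solving J·Δ = −F gives Δ = (-0.6071, -2.6071, 4.6786).
Then the next iterate is (p, q, r)₁ = (-0.1071, -1.1071, 4.1786).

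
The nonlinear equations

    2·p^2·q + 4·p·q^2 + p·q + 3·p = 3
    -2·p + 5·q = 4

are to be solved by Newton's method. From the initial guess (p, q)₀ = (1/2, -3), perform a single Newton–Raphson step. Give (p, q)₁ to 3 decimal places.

At (1/2, -3): F = (13.500, -20.000).
Jacobian J = [[4·p·q + 4·q^2 + q + 3, 2·p^2 + 8·p·q + p], [-2, 5]].
At the point, J = [[30.000, -11.000], [-2.000, 5.000]] (det J = 128.000).
Solving J·Δ = −F gives Δ = (1.191, 4.477).
Then the next iterate is (p, q)₁ = (1.691, 1.477).

(1.691, 1.477)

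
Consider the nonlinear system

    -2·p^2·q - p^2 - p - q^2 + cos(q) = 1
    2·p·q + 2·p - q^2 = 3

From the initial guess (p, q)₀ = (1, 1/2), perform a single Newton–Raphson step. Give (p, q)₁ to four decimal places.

At (1, 1/2): F = (-3.372417, -0.2500).
Jacobian J = [[-4·p·q - 2·p - 1, -2·p^2 - 2·q - sin(q)], [2·q + 2, 2·p - 2·q]].
At the point, J = [[-5.0000, -3.479426], [3.0000, 1.0000]] (det J = 5.438277).
Solving J·Δ = −F gives Δ = (0.7801, -2.0902).
Then the next iterate is (p, q)₁ = (1.7801, -1.5902).

(1.7801, -1.5902)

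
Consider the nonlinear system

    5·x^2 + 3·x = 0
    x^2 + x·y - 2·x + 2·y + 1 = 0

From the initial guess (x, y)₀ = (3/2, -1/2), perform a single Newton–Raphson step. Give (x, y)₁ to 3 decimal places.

At (3/2, -1/2): F = (15.750, -1.500).
Jacobian J = [[10·x + 3, 0], [2·x + y - 2, x + 2]].
At the point, J = [[18.000, 0.000], [0.500, 3.500]] (det J = 63.000).
Solving J·Δ = −F gives Δ = (-0.875, 0.554).
Then the next iterate is (x, y)₁ = (0.625, 0.054).

(0.625, 0.054)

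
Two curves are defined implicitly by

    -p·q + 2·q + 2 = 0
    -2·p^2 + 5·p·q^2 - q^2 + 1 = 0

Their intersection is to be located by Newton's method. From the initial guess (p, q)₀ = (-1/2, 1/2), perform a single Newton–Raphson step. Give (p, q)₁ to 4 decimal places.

At (-1/2, 1/2): F = (3.2500, -0.3750).
Jacobian J = [[-q, -p + 2], [-4·p + 5·q^2, 10·p·q - 2·q]].
At the point, J = [[-0.5000, 2.5000], [3.2500, -3.5000]] (det J = -6.3750).
Solving J·Δ = −F gives Δ = (-1.6373, -1.6275).
Then the next iterate is (p, q)₁ = (-2.1373, -1.1275).

(-2.1373, -1.1275)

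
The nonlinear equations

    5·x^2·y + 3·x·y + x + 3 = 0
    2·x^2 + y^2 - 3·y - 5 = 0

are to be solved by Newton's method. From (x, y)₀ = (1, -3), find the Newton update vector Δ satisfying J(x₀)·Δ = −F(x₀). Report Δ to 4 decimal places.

(-0.1935, 1.5806)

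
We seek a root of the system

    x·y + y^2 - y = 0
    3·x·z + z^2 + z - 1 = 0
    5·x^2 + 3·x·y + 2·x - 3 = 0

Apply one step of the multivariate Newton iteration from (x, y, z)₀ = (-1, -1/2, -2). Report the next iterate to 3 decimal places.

(-0.972, -0.088, -0.861)

At (-1, -1/2, -2): F = (1.250, 7.000, 1.500).
Jacobian J = [[y, x + 2·y - 1, 0], [3·z, 0, 3·x + 2·z + 1], [10·x + 3·y + 2, 3·x, 0]].
At the point, J = [[-0.500, -3.000, 0.000], [-6.000, 0.000, -6.000], [-9.500, -3.000, 0.000]] (det J = -162.000).
Solving J·Δ = −F gives Δ = (0.028, 0.412, 1.139).
Then the next iterate is (x, y, z)₁ = (-0.972, -0.088, -0.861).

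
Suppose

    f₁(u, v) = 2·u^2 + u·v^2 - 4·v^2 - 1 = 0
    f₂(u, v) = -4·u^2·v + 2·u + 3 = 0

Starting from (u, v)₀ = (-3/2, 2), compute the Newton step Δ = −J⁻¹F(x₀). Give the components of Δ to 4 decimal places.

At (-3/2, 2): F = (-18.5000, -18.0000).
Jacobian J = [[4·u + v^2, 2·u·v - 8·v], [-8·u·v + 2, -4·u^2]].
At the point, J = [[-2.0000, -22.0000], [26.0000, -9.0000]] (det J = 590.0000).
Solving J·Δ = −F gives Δ = (0.3890, -0.8763).

(0.3890, -0.8763)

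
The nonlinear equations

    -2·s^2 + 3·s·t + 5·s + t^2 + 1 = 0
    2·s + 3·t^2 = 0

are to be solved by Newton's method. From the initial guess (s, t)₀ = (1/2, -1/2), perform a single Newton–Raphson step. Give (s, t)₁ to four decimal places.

At (1/2, -1/2): F = (2.5000, 1.7500).
Jacobian J = [[-4·s + 3·t + 5, 3·s + 2·t], [2, 6·t]].
At the point, J = [[1.5000, 0.5000], [2.0000, -3.0000]] (det J = -5.5000).
Solving J·Δ = −F gives Δ = (-1.5227, -0.4318).
Then the next iterate is (s, t)₁ = (-1.0227, -0.9318).

(-1.0227, -0.9318)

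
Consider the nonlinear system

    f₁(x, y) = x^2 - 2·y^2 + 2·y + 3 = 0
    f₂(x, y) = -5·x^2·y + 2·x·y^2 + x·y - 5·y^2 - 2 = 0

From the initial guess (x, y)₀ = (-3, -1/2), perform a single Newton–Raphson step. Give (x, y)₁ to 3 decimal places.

(-1.349, -0.649)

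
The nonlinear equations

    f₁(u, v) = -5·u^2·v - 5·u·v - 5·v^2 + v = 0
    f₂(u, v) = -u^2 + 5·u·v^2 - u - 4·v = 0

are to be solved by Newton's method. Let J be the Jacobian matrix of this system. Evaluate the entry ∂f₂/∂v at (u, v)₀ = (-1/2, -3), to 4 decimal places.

11.0000

∂f₂/∂v = 10·u·v - 4.
At (-1/2, -3) this is 11.0000.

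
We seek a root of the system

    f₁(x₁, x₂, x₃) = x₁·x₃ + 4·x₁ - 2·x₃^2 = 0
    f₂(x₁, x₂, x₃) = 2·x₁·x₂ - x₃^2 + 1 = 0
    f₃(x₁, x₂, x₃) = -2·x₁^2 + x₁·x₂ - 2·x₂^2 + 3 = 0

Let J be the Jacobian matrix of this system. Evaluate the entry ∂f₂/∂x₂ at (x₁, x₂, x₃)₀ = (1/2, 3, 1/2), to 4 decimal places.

∂f₂/∂x₂ = 2·x₁.
At (1/2, 3, 1/2) this is 1.0000.

1.0000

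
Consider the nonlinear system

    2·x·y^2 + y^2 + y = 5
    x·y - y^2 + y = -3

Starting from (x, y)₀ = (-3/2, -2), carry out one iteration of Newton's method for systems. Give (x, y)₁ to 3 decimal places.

(-0.359, -1.348)

At (-3/2, -2): F = (-15.000, 0.000).
Jacobian J = [[2·y^2, 4·x·y + 2·y + 1], [y, x - 2·y + 1]].
At the point, J = [[8.000, 9.000], [-2.000, 3.500]] (det J = 46.000).
Solving J·Δ = −F gives Δ = (1.141, 0.652).
Then the next iterate is (x, y)₁ = (-0.359, -1.348).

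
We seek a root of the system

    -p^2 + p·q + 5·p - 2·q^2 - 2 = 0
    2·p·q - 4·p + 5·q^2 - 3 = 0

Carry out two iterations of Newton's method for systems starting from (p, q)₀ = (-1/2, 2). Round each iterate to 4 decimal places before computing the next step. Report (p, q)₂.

(0.6611, 0.9391)

At (-1/2, 2): F = (-13.7500, 17.0000).
Jacobian J = [[-2·p + q + 5, p - 4·q], [2·q - 4, 2·p + 10·q]].
At the point, J = [[8.0000, -8.5000], [0.0000, 19.0000]] (det J = 152.0000).
Solving J·Δ = −F gives Δ = (0.7681, -0.8947).
Then the next iterate is (p, q)₁ = (0.2681, 1.1053).
Round to (0.2681, 1.1053) and repeat: F = (-2.878423, 2.628702), J = [[5.5691, -4.1531], [-1.7894, 11.5892]].
Δ = (0.3930, -0.1662), so (p, q)₂ = (0.6611, 0.9391).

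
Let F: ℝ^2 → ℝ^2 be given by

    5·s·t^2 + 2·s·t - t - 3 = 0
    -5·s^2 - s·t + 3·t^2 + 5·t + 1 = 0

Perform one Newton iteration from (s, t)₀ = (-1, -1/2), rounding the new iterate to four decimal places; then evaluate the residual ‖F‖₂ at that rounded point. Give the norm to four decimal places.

9.4409

At (-1, -1/2): F = (-2.7500, -6.2500).
Jacobian J = [[5·t^2 + 2·t, 10·s·t + 2·s - 1], [-10·s - t, -s + 6·t + 5]].
At the point, J = [[0.2500, 2.0000], [10.5000, 3.0000]] (det J = -20.2500).
Solving J·Δ = −F gives Δ = (0.2099, 1.3488).
Then the next iterate is (s, t)₁ = (-0.7901, 0.8488).
Re-evaluating at (-0.7901, 0.8488): F = (-8.036257, 4.954731), so ‖F‖₂ = 9.4409.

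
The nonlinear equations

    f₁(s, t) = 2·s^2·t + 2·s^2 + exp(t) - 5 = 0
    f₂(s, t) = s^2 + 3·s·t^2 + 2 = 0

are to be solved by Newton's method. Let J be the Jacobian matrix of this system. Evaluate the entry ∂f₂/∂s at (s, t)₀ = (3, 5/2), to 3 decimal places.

∂f₂/∂s = 2·s + 3·t^2.
At (3, 5/2) this is 24.750.

24.750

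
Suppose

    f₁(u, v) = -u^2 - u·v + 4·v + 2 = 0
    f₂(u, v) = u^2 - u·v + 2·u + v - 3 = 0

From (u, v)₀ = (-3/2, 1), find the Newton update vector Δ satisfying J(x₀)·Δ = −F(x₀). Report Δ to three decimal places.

At (-3/2, 1): F = (5.250, -1.250).
Jacobian J = [[-2·u - v, -u + 4], [2·u - v + 2, -u + 1]].
At the point, J = [[2.000, 5.500], [-2.000, 2.500]] (det J = 16.000).
Solving J·Δ = −F gives Δ = (-1.250, -0.500).

(-1.250, -0.500)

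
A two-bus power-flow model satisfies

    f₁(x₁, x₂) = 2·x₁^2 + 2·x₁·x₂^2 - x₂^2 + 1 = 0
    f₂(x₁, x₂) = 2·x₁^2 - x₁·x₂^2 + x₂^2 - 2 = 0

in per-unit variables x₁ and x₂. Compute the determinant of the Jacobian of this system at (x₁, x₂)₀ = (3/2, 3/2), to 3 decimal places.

J = [[4·x₁ + 2·x₂^2, 4·x₁·x₂ - 2·x₂], [4·x₁ - x₂^2, -2·x₁·x₂ + 2·x₂]].
At the point, J = [[10.500, 6.000], [3.750, -1.500]].
det J = -38.250.

-38.250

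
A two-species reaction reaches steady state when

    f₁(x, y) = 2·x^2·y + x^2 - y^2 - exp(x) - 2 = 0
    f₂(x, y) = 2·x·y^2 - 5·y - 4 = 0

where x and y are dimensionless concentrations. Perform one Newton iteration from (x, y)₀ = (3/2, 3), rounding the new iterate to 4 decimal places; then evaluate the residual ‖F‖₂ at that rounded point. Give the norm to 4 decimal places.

1.2024

At (3/2, 3): F = (0.268311, 8.0000).
Jacobian J = [[4·x·y + 2·x - exp(x), 2·x^2 - 2·y], [2·y^2, 4·x·y - 5]].
At the point, J = [[16.518311, -1.5000], [18.0000, 13.0000]] (det J = 241.738042).
Solving J·Δ = −F gives Δ = (-0.0641, -0.5267).
Then the next iterate is (x, y)₁ = (1.4359, 2.4733).
Re-evaluating at (1.4359, 2.4733): F = (-0.059887, 1.200912), so ‖F‖₂ = 1.2024.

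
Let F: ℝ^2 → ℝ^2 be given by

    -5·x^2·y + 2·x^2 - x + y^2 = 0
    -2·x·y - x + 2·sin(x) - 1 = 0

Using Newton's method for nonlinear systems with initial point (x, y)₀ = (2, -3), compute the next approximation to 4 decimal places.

(1.8828, -0.4175)

At (2, -3): F = (75.0000, 10.818595).
Jacobian J = [[-10·x·y + 4·x - 1, -5·x^2 + 2·y], [-2·y + 2·cos(x) - 1, -2·x]].
At the point, J = [[67.0000, -26.0000], [4.167706, -4.0000]] (det J = -159.639636).
Solving J·Δ = −F gives Δ = (-0.1172, 2.5825).
Then the next iterate is (x, y)₁ = (1.8828, -0.4175).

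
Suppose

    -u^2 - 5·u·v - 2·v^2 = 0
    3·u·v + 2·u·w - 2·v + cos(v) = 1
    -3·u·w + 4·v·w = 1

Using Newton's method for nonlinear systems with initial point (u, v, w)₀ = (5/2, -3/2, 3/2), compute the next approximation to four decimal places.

(-3.8202, -2.7001, 1.4993)

At (5/2, -3/2, 3/2): F = (8.0000, -1.679263, -21.2500).
Jacobian J = [[-2·u - 5·v, -5·u - 4·v, 0], [3·v + 2·w, 3·u - sin(v) - 2, 2·u], [-3·w, 4·w, -3·u + 4·v]].
At the point, J = [[2.5000, -6.5000, 0.0000], [-1.5000, 6.497495, 5.0000], [-4.5000, 6.0000, -13.5000]] (det J = -16.415456).
Solving J·Δ = −F gives Δ = (-6.3202, -1.2001, -0.0007).
Then the next iterate is (u, v, w)₁ = (-3.8202, -2.7001, 1.4993).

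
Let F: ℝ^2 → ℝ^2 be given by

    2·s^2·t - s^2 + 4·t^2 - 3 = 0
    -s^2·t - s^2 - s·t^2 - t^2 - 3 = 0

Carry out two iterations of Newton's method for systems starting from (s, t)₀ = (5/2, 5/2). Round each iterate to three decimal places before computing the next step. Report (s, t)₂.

(0.185, 1.391)

At (5/2, 5/2): F = (47.000, -46.750).
Jacobian J = [[4·s·t - 2·s, 2·s^2 + 8·t], [-2·s·t - 2·s - t^2, -s^2 - 2·s·t - 2·t]].
At the point, J = [[20.000, 32.500], [-23.750, -23.750]] (det J = 296.875).
Solving J·Δ = −F gives Δ = (-1.358, -0.611).
Then the next iterate is (s, t)₁ = (1.142, 1.889).
Round to (1.142, 1.889) and repeat: F = (14.89625, -14.41107), J = [[6.34495, 17.72033], [-10.16680, -9.39664]].
Δ = (-0.957, -0.498), so (s, t)₂ = (0.185, 1.391).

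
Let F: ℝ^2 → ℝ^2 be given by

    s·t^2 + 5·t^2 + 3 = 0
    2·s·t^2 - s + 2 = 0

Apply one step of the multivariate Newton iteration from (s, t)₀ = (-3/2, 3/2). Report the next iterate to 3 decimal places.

(-2.618, 0.704)

At (-3/2, 3/2): F = (10.875, -3.250).
Jacobian J = [[t^2, 2·s·t + 10·t], [2·t^2 - 1, 4·s·t]].
At the point, J = [[2.250, 10.500], [3.500, -9.000]] (det J = -57.000).
Solving J·Δ = −F gives Δ = (-1.118, -0.796).
Then the next iterate is (s, t)₁ = (-2.618, 0.704).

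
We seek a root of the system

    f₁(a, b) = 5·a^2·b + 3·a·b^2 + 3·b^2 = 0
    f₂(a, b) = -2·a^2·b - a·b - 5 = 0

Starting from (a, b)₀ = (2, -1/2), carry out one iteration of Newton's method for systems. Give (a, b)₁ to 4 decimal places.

(0.1977, -1.3110)

At (2, -1/2): F = (-7.7500, 0.0000).
Jacobian J = [[10·a·b + 3·b^2, 5·a^2 + 6·a·b + 6·b], [-4·a·b - b, -2·a^2 - a]].
At the point, J = [[-9.2500, 11.0000], [4.5000, -10.0000]] (det J = 43.0000).
Solving J·Δ = −F gives Δ = (-1.8023, -0.8110).
Then the next iterate is (a, b)₁ = (0.1977, -1.3110).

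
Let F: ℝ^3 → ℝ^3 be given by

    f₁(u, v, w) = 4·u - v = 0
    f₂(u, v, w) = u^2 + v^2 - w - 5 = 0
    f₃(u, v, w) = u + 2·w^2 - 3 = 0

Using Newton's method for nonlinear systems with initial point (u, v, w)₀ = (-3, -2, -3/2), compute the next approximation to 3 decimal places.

At (-3, -2, -3/2): F = (-10.000, 9.500, -1.500).
Jacobian J = [[4, -1, 0], [2·u, 2·v, -1], [1, 0, 4·w]].
At the point, J = [[4.000, -1.000, 0.000], [-6.000, -4.000, -1.000], [1.000, 0.000, -6.000]] (det J = 133.000).
Solving J·Δ = −F gives Δ = (2.244, -1.023, 0.124).
Then the next iterate is (u, v, w)₁ = (-0.756, -3.023, -1.376).

(-0.756, -3.023, -1.376)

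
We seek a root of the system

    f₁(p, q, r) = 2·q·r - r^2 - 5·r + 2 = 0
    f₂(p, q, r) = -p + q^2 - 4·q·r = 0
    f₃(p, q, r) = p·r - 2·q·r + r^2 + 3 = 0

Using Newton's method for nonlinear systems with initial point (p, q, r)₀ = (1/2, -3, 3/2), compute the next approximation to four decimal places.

At (1/2, -3, 3/2): F = (-16.7500, 26.5000, 15.0000).
Jacobian J = [[0, 2·r, 2·q - 2·r - 5], [-1, 2·q - 4·r, -4·q], [r, -2·r, p - 2·q + 2·r]].
At the point, J = [[0.0000, 3.0000, -14.0000], [-1.0000, -12.0000, 12.0000], [1.5000, -3.0000, 9.5000]] (det J = -211.5000).
Solving J·Δ = −F gives Δ = (-1.4929, 1.4462, -0.8865).
Then the next iterate is (p, q, r)₁ = (-0.9929, -1.5538, 0.6135).

(-0.9929, -1.5538, 0.6135)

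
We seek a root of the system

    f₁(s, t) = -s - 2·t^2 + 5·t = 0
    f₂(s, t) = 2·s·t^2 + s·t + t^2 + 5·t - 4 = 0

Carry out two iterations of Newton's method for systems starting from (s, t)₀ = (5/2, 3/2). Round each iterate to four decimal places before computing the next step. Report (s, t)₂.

(1.7178, 0.4026)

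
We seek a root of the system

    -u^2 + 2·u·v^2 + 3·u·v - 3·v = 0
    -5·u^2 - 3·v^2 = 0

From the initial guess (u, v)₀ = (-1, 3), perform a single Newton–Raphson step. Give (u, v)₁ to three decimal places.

(-0.737, 1.368)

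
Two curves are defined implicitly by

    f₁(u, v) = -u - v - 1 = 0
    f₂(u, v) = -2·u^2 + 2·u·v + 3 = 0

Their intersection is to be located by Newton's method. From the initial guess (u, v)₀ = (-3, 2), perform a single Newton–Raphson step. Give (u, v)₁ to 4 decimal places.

(-1.7727, 0.7727)

At (-3, 2): F = (0.0000, -27.0000).
Jacobian J = [[-1, -1], [-4·u + 2·v, 2·u]].
At the point, J = [[-1.0000, -1.0000], [16.0000, -6.0000]] (det J = 22.0000).
Solving J·Δ = −F gives Δ = (1.2273, -1.2273).
Then the next iterate is (u, v)₁ = (-1.7727, 0.7727).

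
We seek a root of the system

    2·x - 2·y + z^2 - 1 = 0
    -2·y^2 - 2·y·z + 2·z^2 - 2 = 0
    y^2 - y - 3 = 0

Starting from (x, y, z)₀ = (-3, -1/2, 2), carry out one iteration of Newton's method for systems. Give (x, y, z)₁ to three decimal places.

At (-3, -1/2, 2): F = (-2.000, 7.500, -2.250).
Jacobian J = [[2, -2, 2·z], [0, -4·y - 2·z, -2·y + 4·z], [0, 2·y - 1, 0]].
At the point, J = [[2.000, -2.000, 4.000], [0.000, -2.000, 9.000], [0.000, -2.000, 0.000]] (det J = 36.000).
Solving J·Δ = −F gives Δ = (2.042, -1.125, -1.083).
Then the next iterate is (x, y, z)₁ = (-0.958, -1.625, 0.917).

(-0.958, -1.625, 0.917)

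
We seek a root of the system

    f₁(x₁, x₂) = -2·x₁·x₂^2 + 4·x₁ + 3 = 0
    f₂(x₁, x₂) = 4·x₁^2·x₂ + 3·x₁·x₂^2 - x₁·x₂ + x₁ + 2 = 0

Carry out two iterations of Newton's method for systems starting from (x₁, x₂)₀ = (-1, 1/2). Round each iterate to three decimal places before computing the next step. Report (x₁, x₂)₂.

At (-1, 1/2): F = (-0.500, 2.750).
Jacobian J = [[-2·x₂^2 + 4, -4·x₁·x₂], [8·x₁·x₂ + 3·x₂^2 - x₂ + 1, 4·x₁^2 + 6·x₁·x₂ - x₁]].
At the point, J = [[3.500, 2.000], [-2.750, 2.000]] (det J = 12.500).
Solving J·Δ = −F gives Δ = (0.520, -0.660).
Then the next iterate is (x₁, x₂)₁ = (-0.480, -0.160).
Round to (-0.480, -0.160) and repeat: F = (1.10458, 1.25888), J = [[3.94880, -0.30720], [1.85120, 1.86240]].
Δ = (-0.308, -0.369), so (x₁, x₂)₂ = (-0.788, -0.529).

(-0.788, -0.529)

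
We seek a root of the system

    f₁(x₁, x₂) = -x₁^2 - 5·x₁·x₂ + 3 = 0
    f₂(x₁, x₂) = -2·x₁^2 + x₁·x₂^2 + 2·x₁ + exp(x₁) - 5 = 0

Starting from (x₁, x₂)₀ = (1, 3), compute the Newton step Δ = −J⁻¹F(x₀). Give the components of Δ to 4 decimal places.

At (1, 3): F = (-13.0000, 6.718282).
Jacobian J = [[-2·x₁ - 5·x₂, -5·x₁], [-4·x₁ + x₂^2 + exp(x₁) + 2, 2·x₁·x₂]].
At the point, J = [[-17.0000, -5.0000], [9.718282, 6.0000]] (det J = -53.408591).
Solving J·Δ = −F gives Δ = (-0.8315, 0.2271).

(-0.8315, 0.2271)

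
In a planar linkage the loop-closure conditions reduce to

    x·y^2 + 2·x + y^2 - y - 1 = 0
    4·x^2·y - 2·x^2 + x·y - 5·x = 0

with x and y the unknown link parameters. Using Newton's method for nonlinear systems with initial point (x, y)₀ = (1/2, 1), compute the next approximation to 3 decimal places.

(0.059, 1.412)

At (1/2, 1): F = (0.500, -1.500).
Jacobian J = [[y^2 + 2, 2·x·y + 2·y - 1], [8·x·y - 4·x + y - 5, 4·x^2 + x]].
At the point, J = [[3.000, 2.000], [-2.000, 1.500]] (det J = 8.500).
Solving J·Δ = −F gives Δ = (-0.441, 0.412).
Then the next iterate is (x, y)₁ = (0.059, 1.412).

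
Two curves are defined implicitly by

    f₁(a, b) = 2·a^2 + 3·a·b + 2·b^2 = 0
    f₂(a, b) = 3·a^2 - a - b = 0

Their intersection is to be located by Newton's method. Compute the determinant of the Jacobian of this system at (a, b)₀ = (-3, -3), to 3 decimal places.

-378.000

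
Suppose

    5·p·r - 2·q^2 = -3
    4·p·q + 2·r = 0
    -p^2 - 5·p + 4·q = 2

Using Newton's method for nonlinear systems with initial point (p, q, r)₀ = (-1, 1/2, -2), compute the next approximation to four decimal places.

(-0.3214, 0.0089, -0.6607)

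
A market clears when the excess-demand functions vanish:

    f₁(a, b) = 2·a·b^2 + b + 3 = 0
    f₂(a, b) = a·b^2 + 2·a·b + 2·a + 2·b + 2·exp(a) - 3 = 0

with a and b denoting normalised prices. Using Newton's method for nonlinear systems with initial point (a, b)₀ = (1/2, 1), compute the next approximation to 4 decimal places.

(0.8320, -0.8880)

At (1/2, 1): F = (5.0000, 4.797443).
Jacobian J = [[2·b^2, 4·a·b + 1], [b^2 + 2·b + 2·exp(a) + 2, 2·a·b + 2·a + 2]].
At the point, J = [[2.0000, 3.0000], [8.297443, 4.0000]] (det J = -16.892328).
Solving J·Δ = −F gives Δ = (0.3320, -1.8880).
Then the next iterate is (a, b)₁ = (0.8320, -0.8880).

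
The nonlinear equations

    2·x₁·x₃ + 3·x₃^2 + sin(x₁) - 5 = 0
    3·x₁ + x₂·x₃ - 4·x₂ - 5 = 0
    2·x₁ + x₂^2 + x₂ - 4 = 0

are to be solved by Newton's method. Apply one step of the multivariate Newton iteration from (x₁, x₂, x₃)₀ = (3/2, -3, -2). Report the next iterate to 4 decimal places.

At (3/2, -3, -2): F = (1.997495, 17.5000, 5.0000).
Jacobian J = [[2·x₃ + cos(x₁), 0, 2·x₁ + 6·x₃], [3, x₃ - 4, x₂], [2, 2·x₂ + 1, 0]].
At the point, J = [[-3.929263, 0.0000, -9.0000], [3.0000, -6.0000, -3.0000], [2.0000, -5.0000, 0.0000]] (det J = 85.938942).
Solving J·Δ = −F gives Δ = (-5.6731, -1.2692, 2.6987).
Then the next iterate is (x₁, x₂, x₃)₁ = (-4.1731, -4.2692, 0.6987).

(-4.1731, -4.2692, 0.6987)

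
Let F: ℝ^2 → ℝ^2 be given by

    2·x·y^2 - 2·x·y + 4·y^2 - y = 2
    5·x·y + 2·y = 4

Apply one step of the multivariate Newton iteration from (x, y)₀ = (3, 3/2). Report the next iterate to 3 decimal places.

(0.793, 1.209)

At (3, 3/2): F = (10.000, 21.500).
Jacobian J = [[2·y^2 - 2·y, 4·x·y - 2·x + 8·y - 1], [5·y, 5·x + 2]].
At the point, J = [[1.500, 23.000], [7.500, 17.000]] (det J = -147.000).
Solving J·Δ = −F gives Δ = (-2.207, -0.291).
Then the next iterate is (x, y)₁ = (0.793, 1.209).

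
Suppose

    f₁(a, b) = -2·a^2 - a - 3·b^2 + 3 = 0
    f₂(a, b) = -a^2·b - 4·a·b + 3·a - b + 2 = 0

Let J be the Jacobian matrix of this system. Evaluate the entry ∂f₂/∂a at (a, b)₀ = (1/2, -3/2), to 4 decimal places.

10.5000

∂f₂/∂a = -2·a·b - 4·b + 3.
At (1/2, -3/2) this is 10.5000.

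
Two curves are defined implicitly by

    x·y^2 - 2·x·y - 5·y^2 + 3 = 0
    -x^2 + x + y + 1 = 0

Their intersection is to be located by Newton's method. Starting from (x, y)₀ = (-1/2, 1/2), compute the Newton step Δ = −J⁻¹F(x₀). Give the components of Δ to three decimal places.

(-0.667, 0.583)

At (-1/2, 1/2): F = (2.125, 0.750).
Jacobian J = [[y^2 - 2·y, 2·x·y - 2·x - 10·y], [-2·x + 1, 1]].
At the point, J = [[-0.750, -4.500], [2.000, 1.000]] (det J = 8.250).
Solving J·Δ = −F gives Δ = (-0.667, 0.583).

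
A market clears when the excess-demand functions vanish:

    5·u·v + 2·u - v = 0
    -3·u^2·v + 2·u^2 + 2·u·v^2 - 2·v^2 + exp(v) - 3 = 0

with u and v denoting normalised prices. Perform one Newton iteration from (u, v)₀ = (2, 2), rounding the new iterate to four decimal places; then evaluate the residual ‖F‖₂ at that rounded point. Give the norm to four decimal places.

At (2, 2): F = (22.0000, -3.610944).
Jacobian J = [[5·v + 2, 5·u - 1], [-6·u·v + 4·u + 2·v^2, -3·u^2 + 4·u·v - 4·v + exp(v)]].
At the point, J = [[12.0000, 9.0000], [-8.0000, 3.389056]] (det J = 112.668673).
Solving J·Δ = −F gives Δ = (-0.9502, -1.1775).
Then the next iterate is (u, v)₁ = (1.0498, 0.8225).
Re-evaluating at (1.0498, 0.8225): F = (5.594403, -1.171659), so ‖F‖₂ = 5.7158.

5.7158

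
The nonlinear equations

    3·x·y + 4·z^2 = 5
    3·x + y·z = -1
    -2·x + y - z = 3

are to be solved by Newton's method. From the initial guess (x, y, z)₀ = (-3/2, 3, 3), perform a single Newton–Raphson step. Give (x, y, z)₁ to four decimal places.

(-1.5128, 2.0769, 2.1026)

At (-3/2, 3, 3): F = (17.5000, 5.5000, 0.0000).
Jacobian J = [[3·y, 3·x, 8·z], [3, z, y], [-2, 1, -1]].
At the point, J = [[9.0000, -4.5000, 24.0000], [3.0000, 3.0000, 3.0000], [-2.0000, 1.0000, -1.0000]] (det J = 175.5000).
Solving J·Δ = −F gives Δ = (-0.0128, -0.9231, -0.8974).
Then the next iterate is (x, y, z)₁ = (-1.5128, 2.0769, 2.1026).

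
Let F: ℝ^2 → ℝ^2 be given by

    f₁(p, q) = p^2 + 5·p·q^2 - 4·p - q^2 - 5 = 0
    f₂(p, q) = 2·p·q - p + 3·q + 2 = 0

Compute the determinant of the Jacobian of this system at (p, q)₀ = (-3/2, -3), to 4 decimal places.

357.0000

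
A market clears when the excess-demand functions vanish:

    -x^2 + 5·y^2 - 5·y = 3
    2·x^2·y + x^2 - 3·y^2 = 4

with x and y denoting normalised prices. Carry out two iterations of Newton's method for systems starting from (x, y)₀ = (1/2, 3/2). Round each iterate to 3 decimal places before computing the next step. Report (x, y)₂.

At (1/2, 3/2): F = (0.500, -9.750).
Jacobian J = [[-2·x, 10·y - 5], [4·x·y + 2·x, 2·x^2 - 6·y]].
At the point, J = [[-1.000, 10.000], [4.000, -8.500]] (det J = -31.500).
Solving J·Δ = −F gives Δ = (2.960, 0.246).
Then the next iterate is (x, y)₁ = (3.460, 1.746).
Round to (3.460, 1.746) and repeat: F = (-8.45902, 40.63088), J = [[-6.920, 12.460], [31.08464, 13.46720]].
Δ = (-1.291, -0.038), so (x, y)₂ = (2.169, 1.708).

(2.169, 1.708)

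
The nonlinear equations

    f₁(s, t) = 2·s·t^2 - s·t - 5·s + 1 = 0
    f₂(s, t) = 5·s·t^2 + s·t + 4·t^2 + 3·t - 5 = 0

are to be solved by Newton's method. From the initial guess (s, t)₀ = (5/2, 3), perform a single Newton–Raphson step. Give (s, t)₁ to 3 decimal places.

(-3.620, 4.280)

At (5/2, 3): F = (26.000, 160.000).
Jacobian J = [[2·t^2 - t - 5, 4·s·t - s], [5·t^2 + t, 10·s·t + s + 8·t + 3]].
At the point, J = [[10.000, 27.500], [48.000, 104.500]] (det J = -275.000).
Solving J·Δ = −F gives Δ = (-6.120, 1.280).
Then the next iterate is (s, t)₁ = (-3.620, 4.280).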